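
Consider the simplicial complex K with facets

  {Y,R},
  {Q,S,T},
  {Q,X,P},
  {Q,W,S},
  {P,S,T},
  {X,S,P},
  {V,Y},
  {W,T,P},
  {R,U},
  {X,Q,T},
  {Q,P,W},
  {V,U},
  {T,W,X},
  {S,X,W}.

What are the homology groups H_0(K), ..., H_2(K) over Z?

H_0 = Z^2,  H_1 = Z ⊕ Z/2Z,  H_2 = 0.

Order the vertices as P < Q < R < S < T < U < V < W < X < Y. Listing each simplex with vertices in this order, K has dimension 2 with simplices:

  0-simplices (10): P, Q, R, S, T, U, V, W, X, Y
  1-simplices (19): PQ, PS, PT, PW, PX, QS, QT, QW, QX, RU, RY, ST, SW, SX, TW, TX, UV, VY, WX
  2-simplices (10): PQW, PQX, PST, PSX, PTW, QST, QSW, QTX, SWX, TWX

giving chain groups C_0 ≅ Z^10, C_1 ≅ Z^19, C_2 ≅ Z^10.

∂_1: C_1 → C_0 is given by ∂[p,q] = [q] − [p].
The resulting 10×19 matrix has rank 8, and its Smith normal form has invariant factors (1,1,1,1,1,1,1,1).

∂_2: C_2 → C_1 acts by ∂[p,q,r] = [q,r] − [p,r] + [p,q]. For instance
  ∂QTX = TX − QX + QT,
  ∂PTW = TW − PW + PT.
The resulting 19×10 matrix has rank 10, and its Smith normal form has invariant factors (1,1,1,1,1,1,1,1,1,2).

Computing H_k = (kernel of ∂_k) / (image of ∂_{k+1}):

  H_0: rank C_0 − rank ∂_1 = 10 − 8 = 2, and the invariant factors of ∂_1 are all 1, so H_0 = Z^2.
  H_1: rank ker ∂_1 − rank ∂_2 = (19 − 8) − 10 = 1, and ∂_2 has invariant factor 2 > 1, so H_1 = Z ⊕ Z/2Z.
  H_2: rank ker ∂_2 − rank ∂_3 = (10 − 10) − 0 = 0, and there is no ∂_3, so H_2 = 0.

(K is a triangulation of the disjoint union of the real projective plane RP^2 and the circle S^1.)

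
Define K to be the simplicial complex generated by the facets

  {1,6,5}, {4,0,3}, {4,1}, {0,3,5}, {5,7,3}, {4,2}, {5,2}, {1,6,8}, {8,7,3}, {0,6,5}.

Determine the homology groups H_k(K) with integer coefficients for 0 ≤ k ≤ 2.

We work with the vertex ordering 0 < 1 < 2 < 3 < 4 < 5 < 6 < 7 < 8. The simplices of K, each written with vertices in increasing order, are:

  0-simplices (9): [0], [1], [2], [3], [4], [5], [6], [7], [8]
  1-simplices (18): [0,3], [0,4], [0,5], [0,6], [1,4], [1,5], [1,6], [1,8], [2,4], [2,5], [3,4], [3,5], [3,7], [3,8], [5,6], [5,7], [6,8], [7,8]
  2-simplices (7): [0,3,4], [0,3,5], [0,5,6], [1,5,6], [1,6,8], [3,5,7], [3,7,8]

Hence C_0 ≅ Z^9, C_1 ≅ Z^18, C_2 ≅ Z^7.

∂_1: C_1 → C_0 sends each edge [p,q] (with p < q) to q − p. For instance
  ∂[0,3] = [3] − [0].
The resulting 9×18 matrix has rank 8, and its Smith normal form has invariant factors (1,1,1,1,1,1,1,1).

The boundary map ∂_2: C_2 → C_1 maps a triangle to the signed sum of its edges. For instance
  ∂[1,6,8] = [6,8] − [1,8] + [1,6],
  ∂[0,3,4] = [3,4] − [0,4] + [0,3].
The 18×7 boundary matrix has rank 7 and Smith normal form diag(1,1,1,1,1,1,1).

From H_k ≅ ker(∂_k) / im(∂_{k+1}) we obtain:

  H_0: rank C_0 − rank ∂_1 = 9 − 8 = 1, and the invariant factors of ∂_1 are all 1, so H_0 = Z.
  H_1: rank ker ∂_1 − rank ∂_2 = (18 − 8) − 7 = 3, and the invariant factors of ∂_2 are all 1, so H_1 = Z^3.
  H_2: rank ker ∂_2 − rank ∂_3 = (7 − 7) − 0 = 0, and there is no ∂_3, so H_2 = 0.

As a check, the Euler characteristic is 9 − 18 + 7 = -2, which agrees with 1 − 3 + 0 = -2.

H_0 = Z,  H_1 = Z^3,  H_2 = 0.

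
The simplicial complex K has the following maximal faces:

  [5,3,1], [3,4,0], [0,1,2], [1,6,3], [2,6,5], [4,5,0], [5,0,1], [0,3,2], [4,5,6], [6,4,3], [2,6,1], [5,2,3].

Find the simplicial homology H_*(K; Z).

Fix the vertex order 0 < 1 < 2 < 3 < 4 < 5 < 6 and write every simplex with vertices in increasing order. Then dim K = 2 and the simplices of K are:

  0-simplices (7): [0], [1], [2], [3], [4], [5], [6]
  1-simplices (18): [0,1], [0,2], [0,3], [0,4], [0,5], [1,2], [1,3], [1,5], [1,6], [2,3], [2,5], [2,6], [3,4], [3,5], [3,6], [4,5], [4,6], [5,6]
  2-simplices (12): [0,1,2], [0,1,5], [0,2,3], [0,3,4], [0,4,5], [1,2,6], [1,3,5], [1,3,6], [2,3,5], [2,5,6], [3,4,6], [4,5,6]

Hence C_0 ≅ Z^7, C_1 ≅ Z^18, C_2 ≅ Z^12.

The boundary map ∂_1: C_1 → C_0 sends each edge [p,q] (with p < q) to q − p. For instance
  ∂[3,6] = [6] − [3].
The resulting 7×18 matrix has rank 6, and its Smith normal form has invariant factors (1,1,1,1,1,1).

The boundary map ∂_2: C_2 → C_1 sends each 2-simplex [p,q,r] to [q,r] − [p,r] + [p,q]. For instance
  ∂[0,3,4] = [3,4] − [0,4] + [0,3],
  ∂[3,4,6] = [4,6] − [3,6] + [3,4].
As a 18×12 matrix over Z this has rank 12, with invariant factors (1,1,1,1,1,1,1,1,1,1,1,2).

From H_k ≅ ker(∂_k) / im(∂_{k+1}) we obtain:

  H_0: rank C_0 − rank ∂_1 = 7 − 6 = 1, and the invariant factors of ∂_1 are all 1, so H_0 = Z.
  H_1: rank ker ∂_1 − rank ∂_2 = (18 − 6) − 12 = 0, and ∂_2 has invariant factor 2 > 1, so H_1 = Z/2.
  H_2: rank ker ∂_2 − rank ∂_3 = (12 − 12) − 0 = 0, and there is no ∂_3, so H_2 = 0.

As a check, the Euler characteristic is 7 − 18 + 12 = 1, which agrees with 1 − 0 + 0 = 1.

H_0 = Z,  H_1 = Z/2,  H_2 = 0.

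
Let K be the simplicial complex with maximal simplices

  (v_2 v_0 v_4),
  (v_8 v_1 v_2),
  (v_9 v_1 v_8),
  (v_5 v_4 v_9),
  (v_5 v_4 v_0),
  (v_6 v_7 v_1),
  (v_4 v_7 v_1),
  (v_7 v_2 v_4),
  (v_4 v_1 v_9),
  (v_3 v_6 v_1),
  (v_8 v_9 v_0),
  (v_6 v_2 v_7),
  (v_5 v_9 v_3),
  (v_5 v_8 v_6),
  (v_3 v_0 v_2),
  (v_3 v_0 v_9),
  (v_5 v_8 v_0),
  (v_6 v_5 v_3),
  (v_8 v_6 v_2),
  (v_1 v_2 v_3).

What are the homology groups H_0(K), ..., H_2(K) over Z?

H_0 = Z,  H_1 = Z × Z/2,  H_2 = 0.

K has 10 vertices, 30 edges, 20 triangles.
rank ∂_0 = 0, rank ∂_1 = 9 ⇒ b_0 = 10 − 0 − 9 = 1; all invariant factors of ∂_1 are 1 so no torsion. So H_0 = Z.
rank ∂_1 = 9, rank ∂_2 = 20 ⇒ b_1 = 30 − 9 − 20 = 1; ∂_2 has invariant factor(s) [2] giving torsion. So H_1 = Z × Z/2.
rank ∂_2 = 20, rank ∂_3 = 0 ⇒ b_2 = 20 − 20 − 0 = 0. So H_2 = 0.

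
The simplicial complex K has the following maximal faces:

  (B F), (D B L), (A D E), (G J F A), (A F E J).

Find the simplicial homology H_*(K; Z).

We work with the vertex ordering A < B < D < E < F < G < J < L. The simplices of K, each written with vertices in increasing order, are:

  0-simplices (8): A, B, D, E, F, G, J, L
  1-simplices (15): AD, AE, AF, AG, AJ, BD, BF, BL, DE, DL, EF, EJ, FG, FJ, GJ
  2-simplices (9): ADE, AEF, AEJ, AFG, AFJ, AGJ, BDL, EFJ, FGJ
  3-simplices (2): AEFJ, AFGJ

so the chain groups are C_0 ≅ Z^8, C_1 ≅ Z^15, C_2 ≅ Z^9, C_3 ≅ Z^2.

∂_1: C_1 → C_0 sends each edge [p,q] (with p < q) to q − p.
As a 8×15 matrix over Z this has rank 7, with invariant factors (1,1,1,1,1,1,1).

Boundary ∂_2: C_2 → C_1 sends each 2-simplex [p,q,r] to [q,r] − [p,r] + [p,q]. For instance
  ∂AGJ = GJ − AJ + AG,
  ∂EFJ = FJ − EJ + EF.
The 15×9 boundary matrix has rank 7 and Smith normal form diag(1,1,1,1,1,1,1).

∂_3: C_3 → C_2 sends each 3-simplex σ to the alternating sum Σ_i (−1)^i (σ with its i-th vertex removed). For instance
  ∂AEFJ = EFJ − AFJ + AEJ − AEF,
  ∂AFGJ = FGJ − AGJ + AFJ − AFG.
As a 9×2 matrix over Z this has rank 2, with invariant factors (1,1).

Now H_k = ker ∂_k / im ∂_{k+1}, so:

  H_0: rank C_0 − rank ∂_1 = 8 − 7 = 1, and the invariant factors of ∂_1 are all 1, so H_0 = Z.
  H_1: rank ker ∂_1 − rank ∂_2 = (15 − 7) − 7 = 1, and the invariant factors of ∂_2 are all 1, so H_1 = Z.
  H_2: rank ker ∂_2 − rank ∂_3 = (9 − 7) − 2 = 0, and the invariant factors of ∂_3 are all 1, so H_2 = 0.
  H_3: rank ker ∂_3 − rank ∂_4 = (2 − 2) − 0 = 0, and there is no ∂_4, so H_3 = 0.

As a check, the Euler characteristic is 8 − 15 + 9 − 2 = 0, which agrees with 1 − 1 + 0 − 0 = 0.

H_0 ≅ Z,  H_1 ≅ Z,  H_2 = 0,  H_3 = 0.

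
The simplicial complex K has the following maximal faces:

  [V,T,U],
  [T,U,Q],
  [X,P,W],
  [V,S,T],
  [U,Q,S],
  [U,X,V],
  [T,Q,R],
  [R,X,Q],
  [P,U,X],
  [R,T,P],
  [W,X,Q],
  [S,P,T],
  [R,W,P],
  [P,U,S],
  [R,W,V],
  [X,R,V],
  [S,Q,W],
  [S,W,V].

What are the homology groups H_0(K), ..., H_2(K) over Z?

H_0 ≅ Z,  H_1 ≅ Z ⊕ Z/2,  H_2 = 0.

Fix the vertex order P < Q < R < S < T < U < V < W < X and write every simplex with vertices in increasing order. Then dim K = 2 and the simplices of K are:

  0-simplices (9): P, Q, R, S, T, U, V, W, X
  1-simplices (27): PR, PS, PT, PU, PW, PX, QR, QS, QT, QU, QW, QX, RT, RV, RW, RX, ST, SU, SV, SW, TU, TV, UV, UX, VW, VX, WX
  2-simplices (18): PRT, PRW, PST, PSU, PUX, PWX, QRT, QRX, QSU, QSW, QTU, QWX, RVW, RVX, STV, SVW, TUV, UVX

Hence C_0 ≅ Z^9, C_1 ≅ Z^27, C_2 ≅ Z^18.

∂_1: C_1 → C_0 maps an edge to its endpoints' difference, ∂[p,q] = q − p.
This gives a 9×27 integer matrix of rank 8; reducing to Smith normal form yields diagonal entries (1,1,1,1,1,1,1,1).

Boundary ∂_2: C_2 → C_1 acts by ∂[p,q,r] = [q,r] − [p,r] + [p,q]. For instance
  ∂PST = ST − PT + PS,
  ∂UVX = VX − UX + UV.
The resulting 27×18 matrix has rank 18, and its Smith normal form has invariant factors (1,1,1,1,1,1,1,1,1,1,1,1,1,1,1,1,1,2).

Computing H_k = (kernel of ∂_k) / (image of ∂_{k+1}):

  H_0: rank C_0 − rank ∂_1 = 9 − 8 = 1, and the invariant factors of ∂_1 are all 1, so H_0 = Z.
  H_1: rank ker ∂_1 − rank ∂_2 = (27 − 8) − 18 = 1, and ∂_2 has invariant factor 2 > 1, so H_1 = Z ⊕ Z/2.
  H_2: rank ker ∂_2 − rank ∂_3 = (18 − 18) − 0 = 0, and there is no ∂_3, so H_2 = 0.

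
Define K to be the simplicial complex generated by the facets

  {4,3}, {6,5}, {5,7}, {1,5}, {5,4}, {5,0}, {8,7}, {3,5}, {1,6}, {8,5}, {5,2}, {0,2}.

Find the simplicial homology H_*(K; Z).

H_0 ≅ Z,  H_1 ≅ Z^4.

Order the vertices as 0 < 1 < 2 < 3 < 4 < 5 < 6 < 7 < 8. Listing each simplex with vertices in this order, K has dimension 1 with simplices:

  0-simplices (9): [0], [1], [2], [3], [4], [5], [6], [7], [8]
  1-simplices (12): [0,2], [0,5], [1,5], [1,6], [2,5], [3,4], [3,5], [4,5], [5,6], [5,7], [5,8], [7,8]

Hence C_0 ≅ Z^9, C_1 ≅ Z^12.

Boundary ∂_1: C_1 → C_0 sends each edge [p,q] (with p < q) to q − p. For instance
  ∂[1,6] = [6] − [1].
The 9×12 boundary matrix has rank 8 and Smith normal form diag(1,1,1,1,1,1,1,1).

Now H_k = ker ∂_k / im ∂_{k+1}, so:

  H_0: rank C_0 − rank ∂_1 = 9 − 8 = 1, and the invariant factors of ∂_1 are all 1, so H_0 ≅ Z.
  H_1: rank ker ∂_1 − rank ∂_2 = (12 − 8) − 0 = 4, and there is no ∂_2, so H_1 ≅ Z^4.

(K is a triangulation of a wedge of 4 circles.)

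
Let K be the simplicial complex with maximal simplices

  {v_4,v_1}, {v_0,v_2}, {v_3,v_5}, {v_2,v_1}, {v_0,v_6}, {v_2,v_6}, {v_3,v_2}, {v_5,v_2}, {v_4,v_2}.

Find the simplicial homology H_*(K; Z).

Fix the vertex order v_0 < v_1 < v_2 < v_3 < v_4 < v_5 < v_6 and write every simplex with vertices in increasing order. Then dim K = 1 and the simplices of K are:

  0-simplices (7): [v_0], [v_1], [v_2], [v_3], [v_4], [v_5], [v_6]
  1-simplices (9): [v_0,v_2], [v_0,v_6], [v_1,v_2], [v_1,v_4], [v_2,v_3], [v_2,v_4], [v_2,v_5], [v_2,v_6], [v_3,v_5]

Hence C_0 ≅ Z^7, C_1 ≅ Z^9.

The boundary map ∂_1: C_1 → C_0 is given by ∂[p,q] = [q] − [p].
This gives a 7×9 integer matrix of rank 6; reducing to Smith normal form yields diagonal entries (1,1,1,1,1,1).

Computing H_k = (kernel of ∂_k) / (image of ∂_{k+1}):

  H_0: rank C_0 − rank ∂_1 = 7 − 6 = 1, and the invariant factors of ∂_1 are all 1, so H_0 ≅ Z.
  H_1: rank ker ∂_1 − rank ∂_2 = (9 − 6) − 0 = 3, and there is no ∂_2, so H_1 ≅ Z^3.

H_0 ≅ Z,  H_1 ≅ Z^3.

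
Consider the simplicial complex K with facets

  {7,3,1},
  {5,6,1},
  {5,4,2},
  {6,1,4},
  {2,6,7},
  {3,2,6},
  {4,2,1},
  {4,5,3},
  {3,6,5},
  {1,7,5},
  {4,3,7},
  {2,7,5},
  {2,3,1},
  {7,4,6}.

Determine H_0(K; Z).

H_0 = Z.

K has 7 vertices, 21 edges, 14 triangles.
rank ∂_0 = 0, rank ∂_1 = 6 ⇒ b_0 = 7 − 0 − 6 = 1; all invariant factors of ∂_1 are 1 so no torsion. So H_0 ≅ Z.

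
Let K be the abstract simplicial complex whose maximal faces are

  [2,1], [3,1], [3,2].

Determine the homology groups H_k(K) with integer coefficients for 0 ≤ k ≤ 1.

Fix the vertex order 1 < 2 < 3 and write every simplex with vertices in increasing order. Then dim K = 1 and the simplices of K are:

  0-simplices (3): [1], [2], [3]
  1-simplices (3): [1,2], [1,3], [2,3]

Hence C_0 ≅ Z^3, C_1 ≅ Z^3.

The boundary map ∂_1: C_1 → C_0 is given by ∂[p,q] = [q] − [p]. For instance
  ∂[2,3] = [3] − [2].
The 3×3 boundary matrix has rank 2 and Smith normal form diag(1,1).

Computing H_k = (kernel of ∂_k) / (image of ∂_{k+1}):

  H_0: rank C_0 − rank ∂_1 = 3 − 2 = 1, and the invariant factors of ∂_1 are all 1, so H_0 = Z.
  H_1: rank ker ∂_1 − rank ∂_2 = (3 − 2) − 0 = 1, and there is no ∂_2, so H_1 = Z.

As a check, the Euler characteristic is 3 − 3 = 0, which agrees with 1 − 1 = 0.
(K is a triangulation of the circle S^1.)

H_0 = Z,  H_1 = Z.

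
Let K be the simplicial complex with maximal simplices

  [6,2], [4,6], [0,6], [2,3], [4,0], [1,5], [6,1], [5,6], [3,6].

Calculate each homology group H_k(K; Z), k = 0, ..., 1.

H_0 = Z,  H_1 = Z^3.

We work with the vertex ordering 0 < 1 < 2 < 3 < 4 < 5 < 6. The simplices of K, each written with vertices in increasing order, are:

  0-simplices (7): [0], [1], [2], [3], [4], [5], [6]
  1-simplices (9): [0,4], [0,6], [1,5], [1,6], [2,3], [2,6], [3,6], [4,6], [5,6]

Hence C_0 ≅ Z^7, C_1 ≅ Z^9.

∂_1: C_1 → C_0 maps an edge to its endpoints' difference, ∂[p,q] = q − p.
As a 7×9 matrix over Z this has rank 6, with invariant factors (1,1,1,1,1,1).

Reading off H_k = ker ∂_k / im ∂_{k+1}:

  H_0: rank C_0 − rank ∂_1 = 7 − 6 = 1, and the invariant factors of ∂_1 are all 1, so H_0 = Z.
  H_1: rank ker ∂_1 − rank ∂_2 = (9 − 6) − 0 = 3, and there is no ∂_2, so H_1 = Z^3.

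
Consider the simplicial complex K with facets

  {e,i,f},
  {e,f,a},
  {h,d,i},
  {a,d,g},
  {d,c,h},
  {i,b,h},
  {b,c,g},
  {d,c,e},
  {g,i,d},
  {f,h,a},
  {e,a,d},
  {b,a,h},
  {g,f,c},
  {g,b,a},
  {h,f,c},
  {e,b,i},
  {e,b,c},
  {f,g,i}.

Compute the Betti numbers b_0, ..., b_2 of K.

Order the vertices as a < b < c < d < e < f < g < h < i. Listing each simplex with vertices in this order, K has dimension 2 with simplices:

  0-simplices (9): a, b, c, d, e, f, g, h, i
  1-simplices (27): ab, ad, ae, af, ag, ah, bc, be, bg, bh, bi, cd, ce, cf, cg, ch, de, dg, dh, di, ef, ei, fg, fh, fi, gi, hi
  2-simplices (18): abg, abh, ade, adg, aef, afh, bce, bcg, bei, bhi, cde, cdh, cfg, cfh, dgi, dhi, efi, fgi

giving chain groups C_0 ≅ Z^9, C_1 ≅ Z^27, C_2 ≅ Z^18.

∂_1: C_1 → C_0 sends each edge [p,q] (with p < q) to q − p.
As a 9×27 matrix over Z this has rank 8, with invariant factors (1,1,1,1,1,1,1,1).

The boundary map ∂_2: C_2 → C_1 sends each 2-simplex [p,q,r] to [q,r] − [p,r] + [p,q]. For instance
  ∂bhi = hi − bi + bh,
  ∂dhi = hi − di + dh.
As a 27×18 matrix over Z this has rank 17, with invariant factors (1,1,1,1,1,1,1,1,1,1,1,1,1,1,1,1,1).

Reading off H_k = ker ∂_k / im ∂_{k+1}:

  H_0: rank C_0 − rank ∂_1 = 9 − 8 = 1, and the invariant factors of ∂_1 are all 1, so H_0 = Z.
  H_1: rank ker ∂_1 − rank ∂_2 = (27 − 8) − 17 = 2, and the invariant factors of ∂_2 are all 1, so H_1 = Z^2.
  H_2: rank ker ∂_2 − rank ∂_3 = (18 − 17) − 0 = 1, and there is no ∂_3, so H_2 = Z.

As a check, the Euler characteristic is 9 − 27 + 18 = 0, which agrees with 1 − 2 + 1 = 0.
(K is a triangulation of the torus T^2.)

Hence the Betti numbers are b_0 = 1, b_1 = 2, b_2 = 1.

b_0 = 1, b_1 = 2, b_2 = 1.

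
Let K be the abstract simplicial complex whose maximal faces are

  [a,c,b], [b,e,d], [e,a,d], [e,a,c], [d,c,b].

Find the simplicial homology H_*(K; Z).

H_0 = Z,  H_1 = Z,  H_2 = 0.

Take the total order a < b < c < d < e on the vertex set. Then K (dimension 2) consists of the simplices:

  0-simplices (5): a, b, c, d, e
  1-simplices (10): ab, ac, ad, ae, bc, bd, be, cd, ce, de
  2-simplices (5): abc, ace, ade, bcd, bde

Hence C_0 ≅ Z^5, C_1 ≅ Z^10, C_2 ≅ Z^5.

The boundary map ∂_1: C_1 → C_0 sends each edge [p,q] (with p < q) to q − p. For instance
  ∂bc = c − b.
As a 5×10 matrix over Z this has rank 4, with invariant factors (1,1,1,1).

The boundary map ∂_2: C_2 → C_1 maps a triangle to the signed sum of its edges. For instance
  ∂ace = ce − ae + ac,
  ∂bde = de − be + bd.
The resulting 10×5 matrix has rank 5, and its Smith normal form has invariant factors (1,1,1,1,1).

Reading off H_k = ker ∂_k / im ∂_{k+1}:

  H_0: rank C_0 − rank ∂_1 = 5 − 4 = 1, and the invariant factors of ∂_1 are all 1, so H_0 ≅ Z.
  H_1: rank ker ∂_1 − rank ∂_2 = (10 − 4) − 5 = 1, and the invariant factors of ∂_2 are all 1, so H_1 ≅ Z.
  H_2: rank ker ∂_2 − rank ∂_3 = (5 − 5) − 0 = 0, and there is no ∂_3, so H_2 ≅ 0.

(K is a triangulation of the Möbius band.)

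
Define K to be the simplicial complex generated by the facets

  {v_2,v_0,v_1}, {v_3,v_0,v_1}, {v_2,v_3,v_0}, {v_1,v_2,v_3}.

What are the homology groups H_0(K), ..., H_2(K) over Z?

H_0 = Z,  H_1 = 0,  H_2 = Z.

Order the vertices as v_0 < v_1 < v_2 < v_3. Listing each simplex with vertices in this order, K has dimension 2 with simplices:

  0-simplices (4): [v_0], [v_1], [v_2], [v_3]
  1-simplices (6): [v_0,v_1], [v_0,v_2], [v_0,v_3], [v_1,v_2], [v_1,v_3], [v_2,v_3]
  2-simplices (4): [v_0,v_1,v_2], [v_0,v_1,v_3], [v_0,v_2,v_3], [v_1,v_2,v_3]

so the chain groups are C_0 ≅ Z^4, C_1 ≅ Z^6, C_2 ≅ Z^4.

Boundary ∂_1: C_1 → C_0 maps an edge to its endpoints' difference, ∂[p,q] = q − p. For instance
  ∂[v_2,v_3] = [v_3] − [v_2].
This gives a 4×6 integer matrix of rank 3; reducing to Smith normal form yields diagonal entries (1,1,1).

The boundary map ∂_2: C_2 → C_1 maps a triangle to the signed sum of its edges. For instance
  ∂[v_1,v_2,v_3] = [v_2,v_3] − [v_1,v_3] + [v_1,v_2],
  ∂[v_0,v_1,v_3] = [v_1,v_3] − [v_0,v_3] + [v_0,v_1].
As a 6×4 matrix over Z this has rank 3, with invariant factors (1,1,1).

Computing H_k = (kernel of ∂_k) / (image of ∂_{k+1}):

  H_0: rank C_0 − rank ∂_1 = 4 − 3 = 1, and the invariant factors of ∂_1 are all 1, so H_0 ≅ Z.
  H_1: rank ker ∂_1 − rank ∂_2 = (6 − 3) − 3 = 0, and the invariant factors of ∂_2 are all 1, so H_1 ≅ 0.
  H_2: rank ker ∂_2 − rank ∂_3 = (4 − 3) − 0 = 1, and there is no ∂_3, so H_2 ≅ Z.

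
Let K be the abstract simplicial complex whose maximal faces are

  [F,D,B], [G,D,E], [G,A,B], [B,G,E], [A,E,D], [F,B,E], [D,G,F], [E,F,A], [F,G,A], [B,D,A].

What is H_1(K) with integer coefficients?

Order the vertices as A < B < D < E < F < G. Listing each simplex with vertices in this order, K has dimension 2 with simplices:

  0-simplices (6): A, B, D, E, F, G
  1-simplices (15): AB, AD, AE, AF, AG, BD, BE, BF, BG, DE, DF, DG, EF, EG, FG
  2-simplices (10): ABD, ABG, ADE, AEF, AFG, BDF, BEF, BEG, DEG, DFG

so the chain groups are C_0 ≅ Z^6, C_1 ≅ Z^15, C_2 ≅ Z^10.

Boundary ∂_1: C_1 → C_0 sends each edge [p,q] (with p < q) to q − p. For instance
  ∂DE = E − D.
This gives a 6×15 integer matrix of rank 5; reducing to Smith normal form yields diagonal entries (1,1,1,1,1).

Boundary ∂_2: C_2 → C_1 maps a triangle to the signed sum of its edges. For instance
  ∂BDF = DF − BF + BD,
  ∂ADE = DE − AE + AD.
This gives a 15×10 integer matrix of rank 10; reducing to Smith normal form yields diagonal entries (1,1,1,1,1,1,1,1,1,2).

From H_k ≅ ker(∂_k) / im(∂_{k+1}) we obtain:

  H_1: rank ker ∂_1 − rank ∂_2 = (15 − 5) − 10 = 0, and ∂_2 has invariant factor 2 > 1, so H_1 ≅ Z/2.

H_1 = Z/2.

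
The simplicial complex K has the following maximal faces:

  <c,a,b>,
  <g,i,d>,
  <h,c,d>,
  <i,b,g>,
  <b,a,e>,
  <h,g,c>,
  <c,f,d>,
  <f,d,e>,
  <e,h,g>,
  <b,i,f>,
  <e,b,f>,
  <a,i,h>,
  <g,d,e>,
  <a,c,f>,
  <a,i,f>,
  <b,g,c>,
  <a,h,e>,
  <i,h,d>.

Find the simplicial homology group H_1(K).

H_1 = Z ⊕ Z/2Z.

K has 9 vertices, 27 edges, 18 triangles.
rank ∂_1 = 8, rank ∂_2 = 18 ⇒ b_1 = 27 − 8 − 18 = 1; ∂_2 has invariant factor(s) [2] giving torsion. So H_1 = Z ⊕ Z/2Z.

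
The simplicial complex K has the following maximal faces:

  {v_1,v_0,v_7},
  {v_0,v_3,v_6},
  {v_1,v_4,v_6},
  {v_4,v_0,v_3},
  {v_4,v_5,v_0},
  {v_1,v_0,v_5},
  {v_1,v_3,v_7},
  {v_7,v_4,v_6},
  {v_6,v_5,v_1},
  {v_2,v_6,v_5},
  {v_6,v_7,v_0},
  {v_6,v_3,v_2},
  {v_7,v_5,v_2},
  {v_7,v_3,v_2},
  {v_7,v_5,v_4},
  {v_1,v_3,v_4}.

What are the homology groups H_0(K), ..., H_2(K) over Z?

H_0 ≅ Z,  H_1 ≅ Z^2,  H_2 ≅ Z.

Fix the vertex order v_0 < v_1 < v_2 < v_3 < v_4 < v_5 < v_6 < v_7 and write every simplex with vertices in increasing order. Then dim K = 2 and the simplices of K are:

  0-simplices (8): [v_0], [v_1], [v_2], [v_3], [v_4], [v_5], [v_6], [v_7]
  1-simplices (24): (24 of them)
  2-simplices (16): (16 of them)

giving chain groups C_0 ≅ Z^8, C_1 ≅ Z^24, C_2 ≅ Z^16.

The boundary map ∂_1: C_1 → C_0 is given by ∂[p,q] = [q] − [p]. For instance
  ∂[v_2,v_5] = [v_5] − [v_2].
As a 8×24 matrix over Z this has rank 7, with invariant factors (1,1,1,1,1,1,1).

Boundary ∂_2: C_2 → C_1 acts by ∂[p,q,r] = [q,r] − [p,r] + [p,q]. For instance
  ∂[v_0,v_6,v_7] = [v_6,v_7] − [v_0,v_7] + [v_0,v_6],
  ∂[v_1,v_3,v_7] = [v_3,v_7] − [v_1,v_7] + [v_1,v_3].
The resulting 24×16 matrix has rank 15, and its Smith normal form has invariant factors (1,1,1,1,1,1,1,1,1,1,1,1,1,1,1).

Computing H_k = (kernel of ∂_k) / (image of ∂_{k+1}):

  H_0: rank C_0 − rank ∂_1 = 8 − 7 = 1, and the invariant factors of ∂_1 are all 1, so H_0 = Z.
  H_1: rank ker ∂_1 − rank ∂_2 = (24 − 7) − 15 = 2, and the invariant factors of ∂_2 are all 1, so H_1 = Z^2.
  H_2: rank ker ∂_2 − rank ∂_3 = (16 − 15) − 0 = 1, and there is no ∂_3, so H_2 = Z.

(K is a triangulation of the torus T^2.)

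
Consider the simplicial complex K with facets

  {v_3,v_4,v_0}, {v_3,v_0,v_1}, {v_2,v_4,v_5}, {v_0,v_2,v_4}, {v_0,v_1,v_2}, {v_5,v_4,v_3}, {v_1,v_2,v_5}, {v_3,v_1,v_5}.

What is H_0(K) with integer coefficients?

Order the vertices as v_0 < v_1 < v_2 < v_3 < v_4 < v_5. Listing each simplex with vertices in this order, K has dimension 2 with simplices:

  0-simplices (6): [v_0], [v_1], [v_2], [v_3], [v_4], [v_5]
  1-simplices (12): [v_0,v_1], [v_0,v_2], [v_0,v_3], [v_0,v_4], [v_1,v_2], [v_1,v_3], [v_1,v_5], [v_2,v_4], [v_2,v_5], [v_3,v_4], [v_3,v_5], [v_4,v_5]
  2-simplices (8): [v_0,v_1,v_2], [v_0,v_1,v_3], [v_0,v_2,v_4], [v_0,v_3,v_4], [v_1,v_2,v_5], [v_1,v_3,v_5], [v_2,v_4,v_5], [v_3,v_4,v_5]

so the chain groups are C_0 ≅ Z^6, C_1 ≅ Z^12, C_2 ≅ Z^8.

∂_1: C_1 → C_0 maps an edge to its endpoints' difference, ∂[p,q] = q − p. For instance
  ∂[v_0,v_3] = [v_3] − [v_0].
The 6×12 boundary matrix has rank 5 and Smith normal form diag(1,1,1,1,1).

Boundary ∂_2: C_2 → C_1 sends each 2-simplex [p,q,r] to [q,r] − [p,r] + [p,q]. For instance
  ∂[v_3,v_4,v_5] = [v_4,v_5] − [v_3,v_5] + [v_3,v_4],
  ∂[v_1,v_3,v_5] = [v_3,v_5] − [v_1,v_5] + [v_1,v_3].
The 12×8 boundary matrix has rank 7 and Smith normal form diag(1,1,1,1,1,1,1).

Now H_k = ker ∂_k / im ∂_{k+1}, so:

  H_0: rank C_0 − rank ∂_1 = 6 − 5 = 1, and the invariant factors of ∂_1 are all 1, so H_0 ≅ Z.

(K is a triangulation of the 2-sphere S^2.)

H_0 = Z.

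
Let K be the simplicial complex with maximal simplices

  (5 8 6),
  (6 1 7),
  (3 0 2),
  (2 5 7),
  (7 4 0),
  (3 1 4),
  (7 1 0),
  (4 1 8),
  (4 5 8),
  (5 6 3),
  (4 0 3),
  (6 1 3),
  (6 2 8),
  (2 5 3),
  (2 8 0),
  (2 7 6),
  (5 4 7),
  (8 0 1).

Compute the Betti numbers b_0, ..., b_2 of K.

b_0 = 1, b_1 = 1, b_2 = 0.

Take the total order 0 < 1 < 2 < 3 < 4 < 5 < 6 < 7 < 8 on the vertex set. Then K (dimension 2) consists of the simplices:

  0-simplices (9): [0], [1], [2], [3], [4], [5], [6], [7], [8]
  1-simplices (27): (27 of them)
  2-simplices (18): [0,1,7], [0,1,8], [0,2,3], [0,2,8], [0,3,4], [0,4,7], [1,3,4], [1,3,6], [1,4,8], [1,6,7], [2,3,5], [2,5,7], [2,6,7], [2,6,8], [3,5,6], [4,5,7], [4,5,8], [5,6,8]

so the chain groups are C_0 ≅ Z^9, C_1 ≅ Z^27, C_2 ≅ Z^18.

∂_1: C_1 → C_0 is given by ∂[p,q] = [q] − [p]. For instance
  ∂[6,8] = [8] − [6].
This gives a 9×27 integer matrix of rank 8; reducing to Smith normal form yields diagonal entries (1,1,1,1,1,1,1,1).

∂_2: C_2 → C_1 maps a triangle to the signed sum of its edges. For instance
  ∂[2,3,5] = [3,5] − [2,5] + [2,3],
  ∂[2,6,8] = [6,8] − [2,8] + [2,6].
This gives a 27×18 integer matrix of rank 18; reducing to Smith normal form yields diagonal entries (1,1,1,1,1,1,1,1,1,1,1,1,1,1,1,1,1,2).

From H_k ≅ ker(∂_k) / im(∂_{k+1}) we obtain:

  H_0: rank C_0 − rank ∂_1 = 9 − 8 = 1, and the invariant factors of ∂_1 are all 1, so H_0 = Z.
  H_1: rank ker ∂_1 − rank ∂_2 = (27 − 8) − 18 = 1, and ∂_2 has invariant factor 2 > 1, so H_1 = Z ⊕ Z/2.
  H_2: rank ker ∂_2 − rank ∂_3 = (18 − 18) − 0 = 0, and there is no ∂_3, so H_2 = 0.

As a check, the Euler characteristic is 9 − 27 + 18 = 0, which agrees with 1 − 1 + 0 = 0.

Hence the Betti numbers are b_0 = 1, b_1 = 1, b_2 = 0.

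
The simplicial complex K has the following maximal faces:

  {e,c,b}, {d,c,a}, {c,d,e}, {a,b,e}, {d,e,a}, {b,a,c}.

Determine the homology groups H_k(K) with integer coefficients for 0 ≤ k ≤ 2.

K has 5 vertices, 9 edges, 6 triangles.
rank ∂_0 = 0, rank ∂_1 = 4 ⇒ b_0 = 5 − 0 − 4 = 1; all invariant factors of ∂_1 are 1 so no torsion. So H_0 ≅ Z.
rank ∂_1 = 4, rank ∂_2 = 5 ⇒ b_1 = 9 − 4 − 5 = 0; all invariant factors of ∂_2 are 1 so no torsion. So H_1 ≅ 0.
rank ∂_2 = 5, rank ∂_3 = 0 ⇒ b_2 = 6 − 5 − 0 = 1. So H_2 ≅ Z.

H_0 ≅ Z,  H_1 = 0,  H_2 ≅ Z.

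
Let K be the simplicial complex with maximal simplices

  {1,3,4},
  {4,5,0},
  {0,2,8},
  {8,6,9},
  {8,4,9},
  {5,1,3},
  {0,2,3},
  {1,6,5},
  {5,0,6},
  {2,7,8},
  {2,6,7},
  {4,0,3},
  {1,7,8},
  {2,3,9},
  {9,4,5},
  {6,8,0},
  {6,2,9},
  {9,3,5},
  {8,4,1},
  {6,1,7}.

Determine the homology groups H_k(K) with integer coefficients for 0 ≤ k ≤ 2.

Fix the vertex order 0 < 1 < 2 < 3 < 4 < 5 < 6 < 7 < 8 < 9 and write every simplex with vertices in increasing order. Then dim K = 2 and the simplices of K are:

  0-simplices (10): [0], [1], [2], [3], [4], [5], [6], [7], [8], [9]
  1-simplices (30): (30 of them)
  2-simplices (20): (20 of them)

so the chain groups are C_0 ≅ Z^10, C_1 ≅ Z^30, C_2 ≅ Z^20.

The boundary map ∂_1: C_1 → C_0 is given by ∂[p,q] = [q] − [p].
This gives a 10×30 integer matrix of rank 9; reducing to Smith normal form yields diagonal entries (1,1,1,1,1,1,1,1,1).

∂_2: C_2 → C_1 acts by ∂[p,q,r] = [q,r] − [p,r] + [p,q]. For instance
  ∂[4,5,9] = [5,9] − [4,9] + [4,5],
  ∂[4,8,9] = [8,9] − [4,9] + [4,8].
As a 30×20 matrix over Z this has rank 20, with invariant factors (1,1,1,1,1,1,1,1,1,1,1,1,1,1,1,1,1,1,1,2).

From H_k ≅ ker(∂_k) / im(∂_{k+1}) we obtain:

  H_0: rank C_0 − rank ∂_1 = 10 − 9 = 1, and the invariant factors of ∂_1 are all 1, so H_0 ≅ Z.
  H_1: rank ker ∂_1 − rank ∂_2 = (30 − 9) − 20 = 1, and ∂_2 has invariant factor 2 > 1, so H_1 ≅ Z × Z/2.
  H_2: rank ker ∂_2 − rank ∂_3 = (20 − 20) − 0 = 0, and there is no ∂_3, so H_2 ≅ 0.

As a check, the Euler characteristic is 10 − 30 + 20 = 0, which agrees with 1 − 1 + 0 = 0.
(K is a triangulation of the Klein bottle.)

H_0 ≅ Z,  H_1 ≅ Z × Z/2,  H_2 = 0.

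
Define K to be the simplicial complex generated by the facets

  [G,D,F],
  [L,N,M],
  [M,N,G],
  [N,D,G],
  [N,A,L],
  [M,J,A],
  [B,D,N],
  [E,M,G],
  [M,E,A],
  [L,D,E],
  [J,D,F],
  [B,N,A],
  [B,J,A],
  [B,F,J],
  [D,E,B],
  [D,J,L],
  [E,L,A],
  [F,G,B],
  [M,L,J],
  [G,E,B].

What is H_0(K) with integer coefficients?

H_0 ≅ Z.

We work with the vertex ordering A < B < D < E < F < G < J < L < M < N. The simplices of K, each written with vertices in increasing order, are:

  0-simplices (10): A, B, D, E, F, G, J, L, M, N
  1-simplices (30): AB, AE, AJ, AL, AM, AN, BD, BE, BF, BG, BJ, BN, DE, DF, DG, DJ, DL, DN, EG, EL, EM, FG, FJ, GM, GN, JL, JM, LM, LN, MN
  2-simplices (20): ABJ, ABN, AEL, AEM, AJM, ALN, BDE, BDN, BEG, BFG, BFJ, DEL, DFG, DFJ, DGN, DJL, EGM, GMN, JLM, LMN

giving chain groups C_0 ≅ Z^10, C_1 ≅ Z^30, C_2 ≅ Z^20.

∂_1: C_1 → C_0 sends each edge [p,q] (with p < q) to q − p.
This gives a 10×30 integer matrix of rank 9; reducing to Smith normal form yields diagonal entries (1,1,1,1,1,1,1,1,1).

Boundary ∂_2: C_2 → C_1 acts by ∂[p,q,r] = [q,r] − [p,r] + [p,q]. For instance
  ∂DFG = FG − DG + DF,
  ∂LMN = MN − LN + LM.
As a 30×20 matrix over Z this has rank 20, with invariant factors (1,1,1,1,1,1,1,1,1,1,1,1,1,1,1,1,1,1,1,2).

Now H_k = ker ∂_k / im ∂_{k+1}, so:

  H_0: rank C_0 − rank ∂_1 = 10 − 9 = 1, and the invariant factors of ∂_1 are all 1, so H_0 ≅ Z.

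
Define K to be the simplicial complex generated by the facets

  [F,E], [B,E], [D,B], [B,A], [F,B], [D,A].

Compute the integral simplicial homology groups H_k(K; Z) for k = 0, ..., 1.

Take the total order A < B < D < E < F on the vertex set. Then K (dimension 1) consists of the simplices:

  0-simplices (5): A, B, D, E, F
  1-simplices (6): AB, AD, BD, BE, BF, EF

Hence C_0 ≅ Z^5, C_1 ≅ Z^6.

The boundary map ∂_1: C_1 → C_0 sends each edge [p,q] (with p < q) to q − p. For instance
  ∂AB = B − A.
The 5×6 boundary matrix has rank 4 and Smith normal form diag(1,1,1,1).

Computing H_k = (kernel of ∂_k) / (image of ∂_{k+1}):

  H_0: rank C_0 − rank ∂_1 = 5 − 4 = 1, and the invariant factors of ∂_1 are all 1, so H_0 = Z.
  H_1: rank ker ∂_1 − rank ∂_2 = (6 − 4) − 0 = 2, and there is no ∂_2, so H_1 = Z^2.

H_0 ≅ Z,  H_1 ≅ Z^2.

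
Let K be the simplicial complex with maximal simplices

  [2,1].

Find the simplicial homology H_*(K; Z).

Take the total order 1 < 2 on the vertex set. Then K (dimension 1) consists of the simplices:

  0-simplices (2): [1], [2]
  1-simplices (1): [1,2]

Hence C_0 ≅ Z^2, C_1 ≅ Z^1.

∂_1: C_1 → C_0 is given by ∂[p,q] = [q] − [p]. For instance
  ∂[1,2] = [2] − [1].
As a 2×1 matrix over Z this has rank 1, with invariant factors (1).

Reading off H_k = ker ∂_k / im ∂_{k+1}:

  H_0: rank C_0 − rank ∂_1 = 2 − 1 = 1, and the invariant factors of ∂_1 are all 1, so H_0 ≅ Z.
  H_1: rank ker ∂_1 − rank ∂_2 = (1 − 1) − 0 = 0, and there is no ∂_2, so H_1 ≅ 0.

(K is a triangulation of the 1-simplex.)

H_0 ≅ Z,  H_1 = 0.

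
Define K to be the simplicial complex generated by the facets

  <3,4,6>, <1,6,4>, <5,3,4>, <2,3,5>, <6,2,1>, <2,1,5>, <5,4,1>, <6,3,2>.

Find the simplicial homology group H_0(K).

K has 6 vertices, 12 edges, 8 triangles.
rank ∂_0 = 0, rank ∂_1 = 5 ⇒ b_0 = 6 − 0 − 5 = 1; all invariant factors of ∂_1 are 1 so no torsion. So H_0 ≅ Z.

H_0 = Z.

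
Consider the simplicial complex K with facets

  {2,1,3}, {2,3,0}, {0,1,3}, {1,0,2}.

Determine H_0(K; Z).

We work with the vertex ordering 0 < 1 < 2 < 3. The simplices of K, each written with vertices in increasing order, are:

  0-simplices (4): [0], [1], [2], [3]
  1-simplices (6): [0,1], [0,2], [0,3], [1,2], [1,3], [2,3]
  2-simplices (4): [0,1,2], [0,1,3], [0,2,3], [1,2,3]

so the chain groups are C_0 ≅ Z^4, C_1 ≅ Z^6, C_2 ≅ Z^4.

∂_1: C_1 → C_0 is given by ∂[p,q] = [q] − [p]. For instance
  ∂[1,3] = [3] − [1].
As a 4×6 matrix over Z this has rank 3, with invariant factors (1,1,1).

Boundary ∂_2: C_2 → C_1 maps a triangle to the signed sum of its edges. For instance
  ∂[0,2,3] = [2,3] − [0,3] + [0,2],
  ∂[1,2,3] = [2,3] − [1,3] + [1,2].
As a 6×4 matrix over Z this has rank 3, with invariant factors (1,1,1).

From H_k ≅ ker(∂_k) / im(∂_{k+1}) we obtain:

  H_0: rank C_0 − rank ∂_1 = 4 − 3 = 1, and the invariant factors of ∂_1 are all 1, so H_0 ≅ Z.

H_0 = Z.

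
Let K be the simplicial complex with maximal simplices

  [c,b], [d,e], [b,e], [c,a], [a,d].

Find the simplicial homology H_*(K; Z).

Order the vertices as a < b < c < d < e. Listing each simplex with vertices in this order, K has dimension 1 with simplices:

  0-simplices (5): a, b, c, d, e
  1-simplices (5): ac, ad, bc, be, de

Hence C_0 ≅ Z^5, C_1 ≅ Z^5.

The boundary map ∂_1: C_1 → C_0 is given by ∂[p,q] = [q] − [p]. For instance
  ∂be = e − b.
As a 5×5 matrix over Z this has rank 4, with invariant factors (1,1,1,1).

Computing H_k = (kernel of ∂_k) / (image of ∂_{k+1}):

  H_0: rank C_0 − rank ∂_1 = 5 − 4 = 1, and the invariant factors of ∂_1 are all 1, so H_0 ≅ Z.
  H_1: rank ker ∂_1 − rank ∂_2 = (5 − 4) − 0 = 1, and there is no ∂_2, so H_1 ≅ Z.

H_0 ≅ Z,  H_1 ≅ Z.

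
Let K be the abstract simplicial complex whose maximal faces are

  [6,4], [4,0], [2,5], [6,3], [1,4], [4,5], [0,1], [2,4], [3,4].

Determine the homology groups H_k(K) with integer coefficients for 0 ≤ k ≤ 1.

K has 7 vertices, 9 edges.
rank ∂_0 = 0, rank ∂_1 = 6 ⇒ b_0 = 7 − 0 − 6 = 1; all invariant factors of ∂_1 are 1 so no torsion. So H_0 ≅ Z.
rank ∂_1 = 6, rank ∂_2 = 0 ⇒ b_1 = 9 − 6 − 0 = 3. So H_1 ≅ Z^3.

H_0 ≅ Z,  H_1 ≅ Z^3.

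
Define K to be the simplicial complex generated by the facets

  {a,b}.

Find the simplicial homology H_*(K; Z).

H_0 = Z,  H_1 = 0.

We work with the vertex ordering a < b. The simplices of K, each written with vertices in increasing order, are:

  0-simplices (2): a, b
  1-simplices (1): ab

giving chain groups C_0 ≅ Z^2, C_1 ≅ Z^1.

∂_1: C_1 → C_0 is given by ∂[p,q] = [q] − [p].
This gives a 2×1 integer matrix of rank 1; reducing to Smith normal form yields diagonal entries (1).

Now H_k = ker ∂_k / im ∂_{k+1}, so:

  H_0: rank C_0 − rank ∂_1 = 2 − 1 = 1, and the invariant factors of ∂_1 are all 1, so H_0 ≅ Z.
  H_1: rank ker ∂_1 − rank ∂_2 = (1 − 1) − 0 = 0, and there is no ∂_2, so H_1 ≅ 0.

As a check, the Euler characteristic is 2 − 1 = 1, which agrees with 1 − 0 = 1.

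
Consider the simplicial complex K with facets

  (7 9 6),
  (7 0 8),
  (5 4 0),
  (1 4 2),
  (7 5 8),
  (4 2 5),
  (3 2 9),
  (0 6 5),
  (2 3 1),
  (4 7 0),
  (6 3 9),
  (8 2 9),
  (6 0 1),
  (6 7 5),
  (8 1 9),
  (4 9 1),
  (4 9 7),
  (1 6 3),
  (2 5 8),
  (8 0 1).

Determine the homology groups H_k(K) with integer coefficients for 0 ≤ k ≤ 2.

Fix the vertex order 0 < 1 < 2 < 3 < 4 < 5 < 6 < 7 < 8 < 9 and write every simplex with vertices in increasing order. Then dim K = 2 and the simplices of K are:

  0-simplices (10): [0], [1], [2], [3], [4], [5], [6], [7], [8], [9]
  1-simplices (30): (30 of them)
  2-simplices (20): (20 of them)

Hence C_0 ≅ Z^10, C_1 ≅ Z^30, C_2 ≅ Z^20.

∂_1: C_1 → C_0 maps an edge to its endpoints' difference, ∂[p,q] = q − p. For instance
  ∂[7,9] = [9] − [7].
The resulting 10×30 matrix has rank 9, and its Smith normal form has invariant factors (1,1,1,1,1,1,1,1,1).

The boundary map ∂_2: C_2 → C_1 acts by ∂[p,q,r] = [q,r] − [p,r] + [p,q]. For instance
  ∂[3,6,9] = [6,9] − [3,9] + [3,6],
  ∂[0,5,6] = [5,6] − [0,6] + [0,5].
The 30×20 boundary matrix has rank 20 and Smith normal form diag(1,1,1,1,1,1,1,1,1,1,1,1,1,1,1,1,1,1,1,2).

Computing H_k = (kernel of ∂_k) / (image of ∂_{k+1}):

  H_0: rank C_0 − rank ∂_1 = 10 − 9 = 1, and the invariant factors of ∂_1 are all 1, so H_0 ≅ Z.
  H_1: rank ker ∂_1 − rank ∂_2 = (30 − 9) − 20 = 1, and ∂_2 has invariant factor 2 > 1, so H_1 ≅ Z ⊕ Z/2.
  H_2: rank ker ∂_2 − rank ∂_3 = (20 − 20) − 0 = 0, and there is no ∂_3, so H_2 ≅ 0.

(K is a triangulation of the Klein bottle.)

H_0 ≅ Z,  H_1 ≅ Z ⊕ Z/2,  H_2 = 0.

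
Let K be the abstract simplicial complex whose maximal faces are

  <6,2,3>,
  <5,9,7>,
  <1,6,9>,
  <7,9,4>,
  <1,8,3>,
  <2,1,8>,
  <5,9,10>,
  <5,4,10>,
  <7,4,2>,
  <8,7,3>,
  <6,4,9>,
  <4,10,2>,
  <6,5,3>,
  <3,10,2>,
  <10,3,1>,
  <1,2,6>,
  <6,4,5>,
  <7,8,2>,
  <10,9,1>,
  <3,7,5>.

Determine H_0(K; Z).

Order the vertices as 1 < 2 < 3 < 4 < 5 < 6 < 7 < 8 < 9 < 10. Listing each simplex with vertices in this order, K has dimension 2 with simplices:

  0-simplices (10): [1], [2], [3], [4], [5], [6], [7], [8], [9], [10]
  1-simplices (30): (30 of them)
  2-simplices (20): (20 of them)

giving chain groups C_0 ≅ Z^10, C_1 ≅ Z^30, C_2 ≅ Z^20.

∂_1: C_1 → C_0 maps an edge to its endpoints' difference, ∂[p,q] = q − p. For instance
  ∂[2,7] = [7] − [2].
The 10×30 boundary matrix has rank 9 and Smith normal form diag(1,1,1,1,1,1,1,1,1).

∂_2: C_2 → C_1 acts by ∂[p,q,r] = [q,r] − [p,r] + [p,q]. For instance
  ∂[5,9,10] = [9,10] − [5,10] + [5,9],
  ∂[5,7,9] = [7,9] − [5,9] + [5,7].
As a 30×20 matrix over Z this has rank 20, with invariant factors (1,1,1,1,1,1,1,1,1,1,1,1,1,1,1,1,1,1,1,2).

From H_k ≅ ker(∂_k) / im(∂_{k+1}) we obtain:

  H_0: rank C_0 − rank ∂_1 = 10 − 9 = 1, and the invariant factors of ∂_1 are all 1, so H_0 = Z.

(K is a triangulation of the Klein bottle.)

H_0 = Z.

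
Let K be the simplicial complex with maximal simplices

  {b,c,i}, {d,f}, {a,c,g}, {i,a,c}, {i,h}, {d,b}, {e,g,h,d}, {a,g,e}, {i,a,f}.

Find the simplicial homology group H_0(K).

Take the total order a < b < c < d < e < f < g < h < i on the vertex set. Then K (dimension 3) consists of the simplices:

  0-simplices (9): a, b, c, d, e, f, g, h, i
  1-simplices (19): ac, ae, af, ag, ai, bc, bd, bi, cg, ci, de, df, dg, dh, eg, eh, fi, gh, hi
  2-simplices (9): acg, aci, aeg, afi, bci, deg, deh, dgh, egh
  3-simplices (1): degh

giving chain groups C_0 ≅ Z^9, C_1 ≅ Z^19, C_2 ≅ Z^9, C_3 ≅ Z^1.

∂_1: C_1 → C_0 is given by ∂[p,q] = [q] − [p]. For instance
  ∂ae = e − a.
The resulting 9×19 matrix has rank 8, and its Smith normal form has invariant factors (1,1,1,1,1,1,1,1).

The boundary map ∂_2: C_2 → C_1 acts by ∂[p,q,r] = [q,r] − [p,r] + [p,q]. For instance
  ∂deh = eh − dh + de,
  ∂acg = cg − ag + ac.
As a 19×9 matrix over Z this has rank 8, with invariant factors (1,1,1,1,1,1,1,1).

The boundary map ∂_3: C_3 → C_2 sends each 3-simplex σ to the alternating sum Σ_i (−1)^i (σ with its i-th vertex removed). For instance
  ∂degh = egh − dgh + deh − deg.
As a 9×1 matrix over Z this has rank 1, with invariant factors (1).

Now H_k = ker ∂_k / im ∂_{k+1}, so:

  H_0: rank C_0 − rank ∂_1 = 9 − 8 = 1, and the invariant factors of ∂_1 are all 1, so H_0 ≅ Z.

H_0 ≅ Z.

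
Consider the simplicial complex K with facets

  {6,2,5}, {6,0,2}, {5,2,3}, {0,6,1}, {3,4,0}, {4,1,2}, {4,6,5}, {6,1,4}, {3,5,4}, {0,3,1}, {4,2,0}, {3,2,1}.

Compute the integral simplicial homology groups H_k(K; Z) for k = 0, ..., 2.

H_0 ≅ Z,  H_1 ≅ Z/2Z,  H_2 = 0.

We work with the vertex ordering 0 < 1 < 2 < 3 < 4 < 5 < 6. The simplices of K, each written with vertices in increasing order, are:

  0-simplices (7): [0], [1], [2], [3], [4], [5], [6]
  1-simplices (18): [0,1], [0,2], [0,3], [0,4], [0,6], [1,2], [1,3], [1,4], [1,6], [2,3], [2,4], [2,5], [2,6], [3,4], [3,5], [4,5], [4,6], [5,6]
  2-simplices (12): [0,1,3], [0,1,6], [0,2,4], [0,2,6], [0,3,4], [1,2,3], [1,2,4], [1,4,6], [2,3,5], [2,5,6], [3,4,5], [4,5,6]

so the chain groups are C_0 ≅ Z^7, C_1 ≅ Z^18, C_2 ≅ Z^12.

The boundary map ∂_1: C_1 → C_0 is given by ∂[p,q] = [q] − [p]. For instance
  ∂[3,5] = [5] − [3].
As a 7×18 matrix over Z this has rank 6, with invariant factors (1,1,1,1,1,1).

The boundary map ∂_2: C_2 → C_1 acts by ∂[p,q,r] = [q,r] − [p,r] + [p,q]. For instance
  ∂[0,1,3] = [1,3] − [0,3] + [0,1],
  ∂[3,4,5] = [4,5] − [3,5] + [3,4].
The 18×12 boundary matrix has rank 12 and Smith normal form diag(1,1,1,1,1,1,1,1,1,1,1,2).

Now H_k = ker ∂_k / im ∂_{k+1}, so:

  H_0: rank C_0 − rank ∂_1 = 7 − 6 = 1, and the invariant factors of ∂_1 are all 1, so H_0 = Z.
  H_1: rank ker ∂_1 − rank ∂_2 = (18 − 6) − 12 = 0, and ∂_2 has invariant factor 2 > 1, so H_1 = Z/2Z.
  H_2: rank ker ∂_2 − rank ∂_3 = (12 − 12) − 0 = 0, and there is no ∂_3, so H_2 = 0.

As a check, the Euler characteristic is 7 − 18 + 12 = 1, which agrees with 1 − 0 + 0 = 1.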